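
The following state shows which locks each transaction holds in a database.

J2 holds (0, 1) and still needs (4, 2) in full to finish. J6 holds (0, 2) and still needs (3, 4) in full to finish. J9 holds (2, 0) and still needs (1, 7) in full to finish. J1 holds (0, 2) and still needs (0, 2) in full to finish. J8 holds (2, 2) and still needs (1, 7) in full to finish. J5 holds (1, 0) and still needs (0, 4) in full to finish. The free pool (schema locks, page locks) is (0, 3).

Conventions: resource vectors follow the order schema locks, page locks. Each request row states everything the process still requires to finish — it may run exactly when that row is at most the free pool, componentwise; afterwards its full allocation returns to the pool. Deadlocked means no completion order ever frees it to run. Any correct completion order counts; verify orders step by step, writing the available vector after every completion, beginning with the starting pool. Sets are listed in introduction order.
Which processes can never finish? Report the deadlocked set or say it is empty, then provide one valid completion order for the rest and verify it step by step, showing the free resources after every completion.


Deadlocked: J2, J6, J9 and J8.
Key observation: after J1, J5 the pool peaks at (1, 5), and each blocked process is short somewhere: J2 on schema locks; J6 on schema locks; J9 on page locks; J8 on page locks.
A valid finishing order for the others: J1, J5. Step-by-step check:
  pool = (0, 3)
  J1: need (0, 2) fits (0, 3); releases (0, 2), pool now (0, 5)
  J5: need (0, 4) fits (0, 5); releases (1, 0), pool now (1, 5)
The stuck group stays short no matter what:
  J2 still needs (4, 2) but only (1, 5) is free — short on schema locks
  J6 still needs (3, 4) but only (1, 5) is free — short on schema locks
  J9 still needs (1, 7) but only (1, 5) is free — short on page locks
  J8 still needs (1, 7) but only (1, 5) is free — short on page locks


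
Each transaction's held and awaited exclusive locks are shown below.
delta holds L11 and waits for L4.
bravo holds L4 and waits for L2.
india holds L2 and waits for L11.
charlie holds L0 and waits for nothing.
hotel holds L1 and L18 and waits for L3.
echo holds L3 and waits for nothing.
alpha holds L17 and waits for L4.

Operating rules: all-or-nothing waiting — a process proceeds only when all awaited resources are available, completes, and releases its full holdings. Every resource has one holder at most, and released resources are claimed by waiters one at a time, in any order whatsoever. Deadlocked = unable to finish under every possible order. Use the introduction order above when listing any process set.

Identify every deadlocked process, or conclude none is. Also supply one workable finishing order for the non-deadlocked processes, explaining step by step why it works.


The deadlocked set is delta, bravo, india and alpha.
Key observation: the loop delta -> bravo -> india -> delta blocks itself forever; alpha waits into the deadlock from upstream.
A valid finishing order for the others: echo, charlie, hotel.
Verifying each step:
  run echo (it waits on nothing); releases L3
  run charlie (it waits on nothing); releases L0
  hotel waits on L3 — all released -> runs and releases L1 and L18


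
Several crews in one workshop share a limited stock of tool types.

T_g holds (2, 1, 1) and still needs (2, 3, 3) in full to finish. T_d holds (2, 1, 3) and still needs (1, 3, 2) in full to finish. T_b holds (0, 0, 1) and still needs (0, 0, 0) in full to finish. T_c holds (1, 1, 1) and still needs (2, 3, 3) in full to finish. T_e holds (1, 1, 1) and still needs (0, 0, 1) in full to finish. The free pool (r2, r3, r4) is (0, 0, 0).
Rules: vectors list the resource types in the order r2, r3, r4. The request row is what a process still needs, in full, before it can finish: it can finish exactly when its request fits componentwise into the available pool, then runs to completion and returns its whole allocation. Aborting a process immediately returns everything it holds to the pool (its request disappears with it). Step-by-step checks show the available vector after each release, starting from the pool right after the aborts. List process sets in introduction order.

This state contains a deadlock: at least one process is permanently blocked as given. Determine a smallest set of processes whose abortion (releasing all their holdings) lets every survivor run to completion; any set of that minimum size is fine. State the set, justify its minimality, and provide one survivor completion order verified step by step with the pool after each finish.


Abort T_d and T_c.
Key observation: the deadlocked T_g becomes finishable only because T_d and T_c released (3, 2, 4); it completes at step 3 below.
Why nothing smaller works — every single abort fails: T_g alone leaves T_d blocked (short on r3); T_d alone leaves T_g blocked (short on r3); T_b alone leaves T_g blocked (short on r2, r3 and r4); T_c alone leaves T_g blocked (short on r3); T_e alone leaves T_g blocked (short on r2, r3 and r4).
Survivors finish in the order: T_b, T_e, T_g. Walking it through (pool after the aborts first):
  pool = (3, 2, 4)
  T_b needs (0, 0, 0) <= (3, 2, 4) -> finishes; pool += (0, 0, 1) = (3, 2, 5)
  T_e needs (0, 0, 1) <= (3, 2, 5) -> finishes; pool += (1, 1, 1) = (4, 3, 6)
  T_g needs (2, 3, 3) <= (4, 3, 6) -> finishes; pool += (2, 1, 1) = (6, 4, 7)


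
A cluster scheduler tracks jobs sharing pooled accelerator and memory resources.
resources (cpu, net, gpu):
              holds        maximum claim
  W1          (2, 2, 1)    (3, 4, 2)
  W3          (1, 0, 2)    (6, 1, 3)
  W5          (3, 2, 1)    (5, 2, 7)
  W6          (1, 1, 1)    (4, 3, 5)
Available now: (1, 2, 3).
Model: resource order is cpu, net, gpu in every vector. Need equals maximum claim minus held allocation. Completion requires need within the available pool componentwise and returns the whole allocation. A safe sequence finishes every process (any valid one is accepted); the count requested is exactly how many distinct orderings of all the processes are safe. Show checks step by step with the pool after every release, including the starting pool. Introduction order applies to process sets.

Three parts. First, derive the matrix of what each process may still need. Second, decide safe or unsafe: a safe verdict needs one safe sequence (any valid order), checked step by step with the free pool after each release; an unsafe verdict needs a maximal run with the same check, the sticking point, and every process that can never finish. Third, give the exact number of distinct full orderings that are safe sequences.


(1) Remaining need (order cpu, net, gpu):
  W1: (1, 2, 1)
  W3: (5, 1, 1)
  W5: (2, 0, 6)
  W6: (3, 2, 4)
(2) UNSAFE.
Key observation: after W1, W6 the pool peaks at (4, 5, 5), and each blocked process is short somewhere: W3 on cpu; W5 on gpu.
The run W1, W6 cannot be extended any further. Walking it through:
  pool = (1, 2, 3)
  W1 needs (1, 2, 1) <= (1, 2, 3) -> finishes; pool += (2, 2, 1) = (3, 4, 4)
  W6 needs (3, 2, 4) <= (3, 4, 4) -> finishes; pool += (1, 1, 1) = (4, 5, 5)
  W3 cannot run: need (5, 1, 1) vs free (4, 5, 5) (insufficient cpu)
  W5 cannot run: need (2, 0, 6) vs free (4, 5, 5) (insufficient gpu)
Permanently blocked: W3 and W5.
(3) Precisely 0 of the possible complete orderings are safe sequences.


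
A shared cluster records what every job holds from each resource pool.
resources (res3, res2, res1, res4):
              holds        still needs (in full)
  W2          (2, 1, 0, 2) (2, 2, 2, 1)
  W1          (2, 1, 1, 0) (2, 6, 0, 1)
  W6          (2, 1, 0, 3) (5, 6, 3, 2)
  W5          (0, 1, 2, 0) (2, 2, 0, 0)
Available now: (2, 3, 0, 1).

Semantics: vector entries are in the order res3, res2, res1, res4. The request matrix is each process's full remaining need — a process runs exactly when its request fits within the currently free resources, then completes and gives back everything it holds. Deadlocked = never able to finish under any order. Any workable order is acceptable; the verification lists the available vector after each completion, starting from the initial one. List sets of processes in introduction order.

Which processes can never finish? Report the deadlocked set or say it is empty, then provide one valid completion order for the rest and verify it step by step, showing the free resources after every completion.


The deadlocked set is W1 and W6.
Key observation: no order helps: past W5, W2, the free pool tops out at (4, 5, 2, 3), below what each blocked process needs in res2.
The rest can finish in the order W5, W2. Verifying each step:
  pool = (2, 3, 0, 1)
  run W5 (needs (2, 2, 0, 0), free (2, 3, 0, 1)); after release of (0, 1, 2, 0) the pool is (2, 4, 2, 1)
  run W2 (needs (2, 2, 2, 1), free (2, 4, 2, 1)); after release of (2, 1, 0, 2) the pool is (4, 5, 2, 3)
None of the blocked processes ever fits:
  W1 still needs (2, 6, 0, 1) but only (4, 5, 2, 3) is free — short on res2
  W6 still needs (5, 6, 3, 2) but only (4, 5, 2, 3) is free — short on res3, res2 and res1


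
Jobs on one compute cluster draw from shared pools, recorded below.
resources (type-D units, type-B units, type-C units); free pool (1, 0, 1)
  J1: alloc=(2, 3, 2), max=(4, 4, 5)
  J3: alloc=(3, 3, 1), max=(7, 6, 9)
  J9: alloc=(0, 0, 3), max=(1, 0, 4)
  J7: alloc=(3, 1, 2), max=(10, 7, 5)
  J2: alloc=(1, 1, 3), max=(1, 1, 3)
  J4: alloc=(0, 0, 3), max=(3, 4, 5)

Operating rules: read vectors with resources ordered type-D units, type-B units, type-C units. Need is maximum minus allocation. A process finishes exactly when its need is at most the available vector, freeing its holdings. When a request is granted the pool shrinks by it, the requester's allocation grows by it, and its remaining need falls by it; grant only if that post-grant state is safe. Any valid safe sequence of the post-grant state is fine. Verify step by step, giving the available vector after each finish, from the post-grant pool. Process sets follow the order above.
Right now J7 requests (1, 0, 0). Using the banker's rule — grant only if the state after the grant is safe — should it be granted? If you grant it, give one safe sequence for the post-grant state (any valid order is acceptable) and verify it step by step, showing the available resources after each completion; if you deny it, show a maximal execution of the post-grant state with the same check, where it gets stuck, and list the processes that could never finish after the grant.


DENY. Granting would leave the state unsafe.
Key observation: J2, J9 can finish, but then (1, 1, 7) is all there is, and the blocked group's type-D units demands exceed it.
After a pretend grant, a maximal execution: J2, J9 — then nothing else fits. Walking it through:
  pool = (0, 0, 1)
  J2 needs (0, 0, 0) <= (0, 0, 1) -> finishes; pool += (1, 1, 3) = (1, 1, 4)
  J9 needs (1, 0, 1) <= (1, 1, 4) -> finishes; pool += (0, 0, 3) = (1, 1, 7)
  blocked: J1 wants (2, 1, 3), pool (1, 1, 7) — not enough type-D units
  blocked: J3 wants (4, 3, 8), pool (1, 1, 7) — not enough type-D units, type-B units and type-C units
  blocked: J7 wants (6, 6, 3), pool (1, 1, 7) — not enough type-D units and type-B units
  blocked: J4 wants (3, 4, 2), pool (1, 1, 7) — not enough type-D units and type-B units
Had the request been granted, J1, J3, J7 and J4 could never finish.


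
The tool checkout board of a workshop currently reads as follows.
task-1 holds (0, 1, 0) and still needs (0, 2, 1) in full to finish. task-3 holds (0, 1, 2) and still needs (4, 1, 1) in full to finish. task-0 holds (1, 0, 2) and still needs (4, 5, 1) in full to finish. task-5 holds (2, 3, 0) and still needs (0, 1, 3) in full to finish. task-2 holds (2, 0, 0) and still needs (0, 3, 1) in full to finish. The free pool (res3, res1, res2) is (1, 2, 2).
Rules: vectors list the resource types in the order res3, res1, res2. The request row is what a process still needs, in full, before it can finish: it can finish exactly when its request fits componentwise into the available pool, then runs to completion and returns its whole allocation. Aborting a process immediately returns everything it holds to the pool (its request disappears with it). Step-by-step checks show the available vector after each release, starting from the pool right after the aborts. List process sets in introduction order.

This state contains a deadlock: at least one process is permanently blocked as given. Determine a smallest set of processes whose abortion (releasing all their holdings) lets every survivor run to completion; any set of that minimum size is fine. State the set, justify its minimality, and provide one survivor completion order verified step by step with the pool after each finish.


Minimum abort set: task-3.
Key observation: before aborting task-3, task-5 was permanently blocked — no order could ever run it; afterwards it completes at step 3.
Minimality: the empty abort set fails — the state is deadlocked as it stands.
The survivors complete as task-2, task-1, task-5, task-0. Check, step by step (starting from the post-abort pool):
  pool = (1, 3, 4)
  run task-2 (needs (0, 3, 1), free (1, 3, 4)); after release of (2, 0, 0) the pool is (3, 3, 4)
  run task-1 (needs (0, 2, 1), free (3, 3, 4)); after release of (0, 1, 0) the pool is (3, 4, 4)
  run task-5 (needs (0, 1, 3), free (3, 4, 4)); after release of (2, 3, 0) the pool is (5, 7, 4)
  run task-0 (needs (4, 5, 1), free (5, 7, 4)); after release of (1, 0, 2) the pool is (6, 7, 6)


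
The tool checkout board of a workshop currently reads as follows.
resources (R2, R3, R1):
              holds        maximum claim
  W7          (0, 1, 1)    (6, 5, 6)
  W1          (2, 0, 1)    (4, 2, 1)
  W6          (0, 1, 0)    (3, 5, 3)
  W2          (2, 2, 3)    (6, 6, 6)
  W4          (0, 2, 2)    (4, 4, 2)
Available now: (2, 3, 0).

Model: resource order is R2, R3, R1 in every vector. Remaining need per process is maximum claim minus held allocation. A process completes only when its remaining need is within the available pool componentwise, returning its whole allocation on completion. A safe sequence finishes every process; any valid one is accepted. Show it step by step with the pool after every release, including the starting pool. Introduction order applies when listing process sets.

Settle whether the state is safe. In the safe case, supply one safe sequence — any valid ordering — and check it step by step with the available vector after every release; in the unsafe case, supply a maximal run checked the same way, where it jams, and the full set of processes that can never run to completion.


SAFE. One safe sequence: W1, W4, W6, W2, W7.
Key observation: W1 is the earliest step where a requested resource binds exactly: need (2, 2, 0), pool (2, 3, 0) at its turn.
Check, step by step:
  pool = (2, 3, 0)
  W1 needs (2, 2, 0) <= (2, 3, 0) -> finishes; pool += (2, 0, 1) = (4, 3, 1)
  W4 needs (4, 2, 0) <= (4, 3, 1) -> finishes; pool += (0, 2, 2) = (4, 5, 3)
  W6 needs (3, 4, 3) <= (4, 5, 3) -> finishes; pool += (0, 1, 0) = (4, 6, 3)
  W2 needs (4, 4, 3) <= (4, 6, 3) -> finishes; pool += (2, 2, 3) = (6, 8, 6)
  W7 needs (6, 4, 5) <= (6, 8, 6) -> finishes; pool += (0, 1, 1) = (6, 9, 7)


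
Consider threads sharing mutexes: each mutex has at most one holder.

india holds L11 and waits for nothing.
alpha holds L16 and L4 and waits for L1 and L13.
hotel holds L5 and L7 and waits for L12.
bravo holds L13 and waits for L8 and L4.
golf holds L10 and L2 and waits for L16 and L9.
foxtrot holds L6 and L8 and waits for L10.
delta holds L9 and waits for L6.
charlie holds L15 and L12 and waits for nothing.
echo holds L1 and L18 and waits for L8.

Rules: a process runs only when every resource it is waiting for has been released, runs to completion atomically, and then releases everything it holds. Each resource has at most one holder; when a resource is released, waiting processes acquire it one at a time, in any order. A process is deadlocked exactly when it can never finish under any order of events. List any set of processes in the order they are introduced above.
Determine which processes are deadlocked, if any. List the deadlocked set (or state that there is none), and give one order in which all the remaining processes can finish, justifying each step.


Deadlocked: alpha, bravo, golf, foxtrot, delta and echo.
Key observation: along alpha -> bravo -> alpha, each member waits on what the next one holds — a deadlock; golf, foxtrot, delta and echo are caught in further circular waits.
A valid finishing order for the others: india, charlie, hotel.
Check, step by step:
  india: no waits; runs immediately, freeing L11
  charlie: no waits; runs immediately, freeing L15 and L12
  hotel: everything it awaited (L12) is free; runs, freeing L5 and L7


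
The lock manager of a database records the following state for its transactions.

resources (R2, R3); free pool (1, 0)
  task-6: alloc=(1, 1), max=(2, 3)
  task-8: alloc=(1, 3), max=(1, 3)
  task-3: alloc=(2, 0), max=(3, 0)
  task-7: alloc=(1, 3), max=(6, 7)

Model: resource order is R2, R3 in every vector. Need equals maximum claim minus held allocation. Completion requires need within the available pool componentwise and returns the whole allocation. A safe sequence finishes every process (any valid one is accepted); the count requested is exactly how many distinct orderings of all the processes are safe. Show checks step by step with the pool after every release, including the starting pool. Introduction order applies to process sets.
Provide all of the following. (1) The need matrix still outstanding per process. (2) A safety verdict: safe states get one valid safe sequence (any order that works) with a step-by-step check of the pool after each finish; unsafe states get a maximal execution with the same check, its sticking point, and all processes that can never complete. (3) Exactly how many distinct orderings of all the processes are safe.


(1) Remaining need (order R2, R3):
  task-6: (1, 2)
  task-8: (0, 0)
  task-3: (1, 0)
  task-7: (5, 4)
(2) SAFE. One safe sequence: task-8, task-3, task-6, task-7.
Key observation: task-7 marks the first exact bind of the order: its need (5, 4) fits the free (5, 4) with zero slack on a requested resource.
Check, step by step:
  pool = (1, 0)
  task-8 needs (0, 0) <= (1, 0) -> finishes; pool += (1, 3) = (2, 3)
  task-3 needs (1, 0) <= (2, 3) -> finishes; pool += (2, 0) = (4, 3)
  task-6 needs (1, 2) <= (4, 3) -> finishes; pool += (1, 1) = (5, 4)
  task-7 needs (5, 4) <= (5, 4) -> finishes; pool += (1, 3) = (6, 7)
(3) Exactly 3 of the possible complete orderings are safe sequences.


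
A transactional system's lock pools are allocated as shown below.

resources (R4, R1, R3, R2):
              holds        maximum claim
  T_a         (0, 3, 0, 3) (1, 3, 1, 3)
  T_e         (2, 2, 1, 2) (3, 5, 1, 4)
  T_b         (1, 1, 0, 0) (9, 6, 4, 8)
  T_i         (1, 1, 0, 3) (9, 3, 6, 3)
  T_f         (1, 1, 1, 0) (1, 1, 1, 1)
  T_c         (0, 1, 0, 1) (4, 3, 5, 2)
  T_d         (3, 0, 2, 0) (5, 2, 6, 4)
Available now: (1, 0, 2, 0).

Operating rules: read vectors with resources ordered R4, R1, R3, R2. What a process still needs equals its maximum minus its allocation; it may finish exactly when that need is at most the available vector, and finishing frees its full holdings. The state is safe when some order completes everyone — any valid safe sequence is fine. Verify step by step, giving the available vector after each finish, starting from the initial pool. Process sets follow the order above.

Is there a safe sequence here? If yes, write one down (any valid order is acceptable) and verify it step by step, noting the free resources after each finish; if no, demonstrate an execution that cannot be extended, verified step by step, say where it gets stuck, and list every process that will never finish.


UNSAFE.
Key observation: the pool after T_a, T_f, T_e, T_d, T_c is (7, 7, 6, 6); every surviving request exceeds it in R4, so progress ends there.
A maximal execution: T_a, T_f, T_e, T_d, T_c — then nothing else fits. Verifying each step:
  pool = (1, 0, 2, 0)
  T_a: need (1, 0, 1, 0) fits (1, 0, 2, 0); releases (0, 3, 0, 3), pool now (1, 3, 2, 3)
  T_f: need (0, 0, 0, 1) fits (1, 3, 2, 3); releases (1, 1, 1, 0), pool now (2, 4, 3, 3)
  T_e: need (1, 3, 0, 2) fits (2, 4, 3, 3); releases (2, 2, 1, 2), pool now (4, 6, 4, 5)
  T_d: need (2, 2, 4, 4) fits (4, 6, 4, 5); releases (3, 0, 2, 0), pool now (7, 6, 6, 5)
  T_c: need (4, 2, 5, 1) fits (7, 6, 6, 5); releases (0, 1, 0, 1), pool now (7, 7, 6, 6)
  T_b cannot run: need (8, 5, 4, 8) vs free (7, 7, 6, 6) (insufficient R4 and R2)
  T_i cannot run: need (8, 2, 6, 0) vs free (7, 7, 6, 6) (insufficient R4)
Processes that can never finish: T_b and T_i.


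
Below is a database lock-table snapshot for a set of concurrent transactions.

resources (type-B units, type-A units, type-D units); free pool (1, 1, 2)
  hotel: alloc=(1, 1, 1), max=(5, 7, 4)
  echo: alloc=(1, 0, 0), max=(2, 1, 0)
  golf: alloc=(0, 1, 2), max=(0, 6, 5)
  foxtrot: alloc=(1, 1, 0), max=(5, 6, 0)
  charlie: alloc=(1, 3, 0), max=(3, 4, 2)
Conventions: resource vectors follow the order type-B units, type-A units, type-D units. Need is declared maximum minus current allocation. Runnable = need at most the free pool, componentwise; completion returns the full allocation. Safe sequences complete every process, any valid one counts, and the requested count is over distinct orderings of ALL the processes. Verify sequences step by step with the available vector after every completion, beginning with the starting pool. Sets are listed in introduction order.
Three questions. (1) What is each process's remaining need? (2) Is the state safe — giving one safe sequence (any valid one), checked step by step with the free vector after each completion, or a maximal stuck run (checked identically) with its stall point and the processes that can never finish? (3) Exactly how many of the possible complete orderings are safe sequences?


(1) Remaining need (order type-B units, type-A units, type-D units):
  hotel: (4, 6, 3)
  echo: (1, 1, 0)
  golf: (0, 5, 3)
  foxtrot: (4, 5, 0)
  charlie: (2, 1, 2)
(2) UNSAFE.
Key observation: type-A units is the bottleneck — with echo, charlie done the pool holds (3, 4, 2), short of every remaining need.
Going as far as possible: echo, charlie; after that, nothing fits. Walking it through:
  pool = (1, 1, 2)
  run echo (needs (1, 1, 0), free (1, 1, 2)); after release of (1, 0, 0) the pool is (2, 1, 2)
  run charlie (needs (2, 1, 2), free (2, 1, 2)); after release of (1, 3, 0) the pool is (3, 4, 2)
  blocked: hotel wants (4, 6, 3), pool (3, 4, 2) — not enough type-B units, type-A units and type-D units
  blocked: golf wants (0, 5, 3), pool (3, 4, 2) — not enough type-A units and type-D units
  blocked: foxtrot wants (4, 5, 0), pool (3, 4, 2) — not enough type-B units and type-A units
Processes that can never finish: hotel, golf and foxtrot.
(3) The exact count: 0 of the possible complete orderings are safe sequences.


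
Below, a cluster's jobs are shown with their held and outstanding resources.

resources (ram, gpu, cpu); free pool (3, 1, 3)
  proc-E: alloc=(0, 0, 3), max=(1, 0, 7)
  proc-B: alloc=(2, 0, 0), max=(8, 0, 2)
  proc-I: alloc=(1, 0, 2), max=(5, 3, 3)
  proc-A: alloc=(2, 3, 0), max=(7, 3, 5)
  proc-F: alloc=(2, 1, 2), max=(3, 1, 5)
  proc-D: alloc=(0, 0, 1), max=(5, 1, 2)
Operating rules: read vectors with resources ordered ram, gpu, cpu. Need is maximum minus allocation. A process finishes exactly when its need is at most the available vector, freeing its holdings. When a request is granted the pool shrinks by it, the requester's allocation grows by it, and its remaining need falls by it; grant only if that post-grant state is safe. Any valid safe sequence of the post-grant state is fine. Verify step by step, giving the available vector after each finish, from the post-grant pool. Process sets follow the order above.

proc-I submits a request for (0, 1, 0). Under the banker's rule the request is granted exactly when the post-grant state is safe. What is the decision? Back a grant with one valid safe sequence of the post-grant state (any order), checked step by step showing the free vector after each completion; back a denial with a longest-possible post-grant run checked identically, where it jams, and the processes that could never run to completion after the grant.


GRANT — the state after the grant stays safe, e.g. via proc-F, proc-A, proc-I, proc-E, proc-B, proc-D.
Key observation: the grant leaves (3, 0, 3) free — enough for proc-F, whose release restarts the cascade.
Verifying the post-grant state step by step:
  pool = (3, 0, 3)
  proc-F: need (1, 0, 3) fits (3, 0, 3); releases (2, 1, 2), pool now (5, 1, 5)
  proc-A: need (5, 0, 5) fits (5, 1, 5); releases (2, 3, 0), pool now (7, 4, 5)
  proc-I: need (4, 2, 1) fits (7, 4, 5); releases (1, 1, 2), pool now (8, 5, 7)
  proc-E: need (1, 0, 4) fits (8, 5, 7); releases (0, 0, 3), pool now (8, 5, 10)
  proc-B: need (6, 0, 2) fits (8, 5, 10); releases (2, 0, 0), pool now (10, 5, 10)
  proc-D: need (5, 1, 1) fits (10, 5, 10); releases (0, 0, 1), pool now (10, 5, 11)


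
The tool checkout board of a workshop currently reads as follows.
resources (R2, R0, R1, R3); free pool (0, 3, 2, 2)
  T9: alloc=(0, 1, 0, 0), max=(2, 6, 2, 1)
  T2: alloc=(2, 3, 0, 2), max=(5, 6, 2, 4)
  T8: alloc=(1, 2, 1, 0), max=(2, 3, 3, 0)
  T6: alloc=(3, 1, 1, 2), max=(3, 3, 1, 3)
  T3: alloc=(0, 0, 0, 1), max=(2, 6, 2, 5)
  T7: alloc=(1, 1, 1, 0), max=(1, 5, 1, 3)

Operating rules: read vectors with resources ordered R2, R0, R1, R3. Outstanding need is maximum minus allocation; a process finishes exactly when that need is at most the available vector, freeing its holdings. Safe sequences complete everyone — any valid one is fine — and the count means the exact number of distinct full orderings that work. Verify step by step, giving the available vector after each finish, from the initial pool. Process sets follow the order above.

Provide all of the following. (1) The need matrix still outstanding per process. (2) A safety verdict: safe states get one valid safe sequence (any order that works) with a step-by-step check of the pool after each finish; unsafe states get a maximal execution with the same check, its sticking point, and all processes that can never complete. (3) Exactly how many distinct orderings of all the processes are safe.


(1) Need matrix, components ordered R2, R0, R1, R3:
  T9: (2, 5, 2, 1)
  T2: (3, 3, 2, 2)
  T8: (1, 1, 2, 0)
  T6: (0, 2, 0, 1)
  T3: (2, 6, 2, 4)
  T7: (0, 4, 0, 3)
(2) SAFE. One safe sequence: T6, T7, T9, T8, T2, T3.
Key observation: reading the order forward, T7 is the first process whose need (0, 4, 0, 3) meets the free pool (3, 4, 3, 4) exactly on a resource it requests.
Check, step by step:
  pool = (0, 3, 2, 2)
  T6: need (0, 2, 0, 1) fits (0, 3, 2, 2); releases (3, 1, 1, 2), pool now (3, 4, 3, 4)
  T7: need (0, 4, 0, 3) fits (3, 4, 3, 4); releases (1, 1, 1, 0), pool now (4, 5, 4, 4)
  T9: need (2, 5, 2, 1) fits (4, 5, 4, 4); releases (0, 1, 0, 0), pool now (4, 6, 4, 4)
  T8: need (1, 1, 2, 0) fits (4, 6, 4, 4); releases (1, 2, 1, 0), pool now (5, 8, 5, 4)
  T2: need (3, 3, 2, 2) fits (5, 8, 5, 4); releases (2, 3, 0, 2), pool now (7, 11, 5, 6)
  T3: need (2, 6, 2, 4) fits (7, 11, 5, 6); releases (0, 0, 0, 1), pool now (7, 11, 5, 7)
(3) Exactly 66 of the possible complete orderings are safe sequences.


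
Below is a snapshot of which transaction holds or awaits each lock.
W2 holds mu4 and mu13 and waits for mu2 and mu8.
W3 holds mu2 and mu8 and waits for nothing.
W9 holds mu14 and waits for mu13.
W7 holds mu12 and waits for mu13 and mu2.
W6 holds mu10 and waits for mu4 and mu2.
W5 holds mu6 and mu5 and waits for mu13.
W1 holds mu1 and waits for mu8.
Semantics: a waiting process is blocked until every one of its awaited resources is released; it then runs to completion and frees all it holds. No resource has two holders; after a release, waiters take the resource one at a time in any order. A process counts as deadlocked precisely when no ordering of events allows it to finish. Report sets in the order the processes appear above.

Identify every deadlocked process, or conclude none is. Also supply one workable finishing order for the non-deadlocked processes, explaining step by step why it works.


The deadlocked set is empty.
Key observation: the waits form no ring: some process can always run, and its releases unblock the others one by one.
A valid finishing order for the others: W3, W2, W5, W9, W7, W1, W6.
Step-by-step check:
  run W3 (it waits on nothing); releases mu2 and mu8
  W2 waits on mu2 and mu8 — all released -> runs and releases mu4 and mu13
  W5 waits on mu13 — all released -> runs and releases mu6 and mu5
  W9 waits on mu13 — all released -> runs and releases mu14
  W7 waits on mu13 and mu2 — all released -> runs and releases mu12
  W1 waits on mu8 — all released -> runs and releases mu1
  W6 waits on mu4 and mu2 — all released -> runs and releases mu10


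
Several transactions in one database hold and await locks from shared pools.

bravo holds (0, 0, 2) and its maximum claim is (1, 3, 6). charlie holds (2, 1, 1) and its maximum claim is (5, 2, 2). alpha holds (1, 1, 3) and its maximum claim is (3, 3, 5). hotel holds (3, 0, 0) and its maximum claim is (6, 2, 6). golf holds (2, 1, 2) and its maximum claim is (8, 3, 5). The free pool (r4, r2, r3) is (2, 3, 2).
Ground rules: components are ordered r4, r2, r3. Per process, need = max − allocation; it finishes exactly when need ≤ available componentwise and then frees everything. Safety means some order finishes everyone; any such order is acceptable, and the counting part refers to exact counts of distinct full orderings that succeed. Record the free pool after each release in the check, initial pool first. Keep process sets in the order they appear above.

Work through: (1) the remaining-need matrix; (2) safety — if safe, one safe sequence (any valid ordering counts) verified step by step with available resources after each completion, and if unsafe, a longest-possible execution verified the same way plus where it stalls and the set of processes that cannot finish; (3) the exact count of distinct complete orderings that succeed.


(1) Need matrix, components ordered r4, r2, r3:
  bravo: (1, 3, 4)
  charlie: (3, 1, 1)
  alpha: (2, 2, 2)
  hotel: (3, 2, 6)
  golf: (6, 2, 3)
(2) SAFE. One safe sequence: alpha, charlie, hotel, golf, bravo.
Key observation: alpha is the earliest step where a requested resource binds exactly: need (2, 2, 2), pool (2, 3, 2) at its turn.
Step-by-step check:
  pool = (2, 3, 2)
  alpha: need (2, 2, 2) fits (2, 3, 2); releases (1, 1, 3), pool now (3, 4, 5)
  charlie: need (3, 1, 1) fits (3, 4, 5); releases (2, 1, 1), pool now (5, 5, 6)
  hotel: need (3, 2, 6) fits (5, 5, 6); releases (3, 0, 0), pool now (8, 5, 6)
  golf: need (6, 2, 3) fits (8, 5, 6); releases (2, 1, 2), pool now (10, 6, 8)
  bravo: need (1, 3, 4) fits (10, 6, 8); releases (0, 0, 2), pool now (10, 6, 10)
(3) The exact count: 6 of the possible complete orderings are safe sequences.


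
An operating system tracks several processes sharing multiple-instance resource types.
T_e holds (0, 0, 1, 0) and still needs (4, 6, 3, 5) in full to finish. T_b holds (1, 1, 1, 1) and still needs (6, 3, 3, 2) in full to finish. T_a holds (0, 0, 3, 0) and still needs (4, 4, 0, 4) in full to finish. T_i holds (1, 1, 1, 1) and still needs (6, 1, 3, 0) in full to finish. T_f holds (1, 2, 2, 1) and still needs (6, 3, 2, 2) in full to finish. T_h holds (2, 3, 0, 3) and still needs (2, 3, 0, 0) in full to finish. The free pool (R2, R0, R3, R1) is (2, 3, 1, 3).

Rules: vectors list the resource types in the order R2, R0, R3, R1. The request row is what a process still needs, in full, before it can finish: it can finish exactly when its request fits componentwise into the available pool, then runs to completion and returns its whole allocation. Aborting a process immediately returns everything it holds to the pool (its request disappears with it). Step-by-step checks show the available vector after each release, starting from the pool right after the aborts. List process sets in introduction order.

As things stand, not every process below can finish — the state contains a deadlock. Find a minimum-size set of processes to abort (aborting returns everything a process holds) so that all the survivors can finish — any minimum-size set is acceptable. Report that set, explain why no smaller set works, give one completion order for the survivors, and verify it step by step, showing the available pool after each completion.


Abort T_b and T_f.
Key observation: the deadlocked T_i becomes finishable only because T_b and T_f released (2, 3, 3, 2); it completes at step 4 below.
Why nothing smaller works — every single abort fails: T_e alone leaves T_b blocked (short on R2); T_b alone leaves T_i blocked (short on R2); T_a alone leaves T_b blocked (short on R2); T_i alone leaves T_b blocked (short on R2); T_f alone leaves T_b blocked (short on R2); T_h alone leaves T_b blocked (short on R2).
Survivors finish in the order: T_h, T_a, T_e, T_i. Step-by-step check (pool after the aborts first):
  pool = (4, 6, 4, 5)
  T_h: need (2, 3, 0, 0) fits (4, 6, 4, 5); releases (2, 3, 0, 3), pool now (6, 9, 4, 8)
  T_a: need (4, 4, 0, 4) fits (6, 9, 4, 8); releases (0, 0, 3, 0), pool now (6, 9, 7, 8)
  T_e: need (4, 6, 3, 5) fits (6, 9, 7, 8); releases (0, 0, 1, 0), pool now (6, 9, 8, 8)
  T_i: need (6, 1, 3, 0) fits (6, 9, 8, 8); releases (1, 1, 1, 1), pool now (7, 10, 9, 9)


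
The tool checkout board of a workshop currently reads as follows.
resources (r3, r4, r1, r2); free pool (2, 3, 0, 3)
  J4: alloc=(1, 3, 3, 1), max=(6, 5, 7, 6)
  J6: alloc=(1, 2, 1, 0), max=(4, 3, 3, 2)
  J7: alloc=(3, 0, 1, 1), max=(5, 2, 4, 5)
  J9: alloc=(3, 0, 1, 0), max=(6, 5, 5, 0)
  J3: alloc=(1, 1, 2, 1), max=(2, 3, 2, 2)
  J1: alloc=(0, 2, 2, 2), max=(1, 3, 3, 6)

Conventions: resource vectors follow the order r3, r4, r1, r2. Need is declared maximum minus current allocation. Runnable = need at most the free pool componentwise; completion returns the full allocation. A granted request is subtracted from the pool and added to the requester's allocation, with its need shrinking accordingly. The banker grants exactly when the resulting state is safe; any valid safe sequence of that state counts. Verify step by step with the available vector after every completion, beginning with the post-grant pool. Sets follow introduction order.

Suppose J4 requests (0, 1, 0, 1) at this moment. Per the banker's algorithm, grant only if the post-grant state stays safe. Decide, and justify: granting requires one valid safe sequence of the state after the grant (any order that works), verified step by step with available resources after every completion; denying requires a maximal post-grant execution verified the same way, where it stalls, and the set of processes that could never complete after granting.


DENY. Granting would leave the state unsafe.
Key observation: after J3, J6 the pool peaks at (4, 5, 3, 3), and each blocked process is short somewhere: J4 on r3, r1, r2; J7 on r2; J9 on r1; J1 on r2.
Pretend the grant happened; the run J3, J6 goes as far as possible. Step-by-step check:
  pool = (2, 2, 0, 2)
  J3 needs (1, 2, 0, 1) <= (2, 2, 0, 2) -> finishes; pool += (1, 1, 2, 1) = (3, 3, 2, 3)
  J6 needs (3, 1, 2, 2) <= (3, 3, 2, 3) -> finishes; pool += (1, 2, 1, 0) = (4, 5, 3, 3)
  J4 cannot run: need (5, 1, 4, 4) vs free (4, 5, 3, 3) (insufficient r3, r1 and r2)
  J7 cannot run: need (2, 2, 3, 4) vs free (4, 5, 3, 3) (insufficient r2)
  J9 cannot run: need (3, 5, 4, 0) vs free (4, 5, 3, 3) (insufficient r1)
  J1 cannot run: need (1, 1, 1, 4) vs free (4, 5, 3, 3) (insufficient r2)
Had the request been granted, J4, J7, J9 and J1 could never finish.


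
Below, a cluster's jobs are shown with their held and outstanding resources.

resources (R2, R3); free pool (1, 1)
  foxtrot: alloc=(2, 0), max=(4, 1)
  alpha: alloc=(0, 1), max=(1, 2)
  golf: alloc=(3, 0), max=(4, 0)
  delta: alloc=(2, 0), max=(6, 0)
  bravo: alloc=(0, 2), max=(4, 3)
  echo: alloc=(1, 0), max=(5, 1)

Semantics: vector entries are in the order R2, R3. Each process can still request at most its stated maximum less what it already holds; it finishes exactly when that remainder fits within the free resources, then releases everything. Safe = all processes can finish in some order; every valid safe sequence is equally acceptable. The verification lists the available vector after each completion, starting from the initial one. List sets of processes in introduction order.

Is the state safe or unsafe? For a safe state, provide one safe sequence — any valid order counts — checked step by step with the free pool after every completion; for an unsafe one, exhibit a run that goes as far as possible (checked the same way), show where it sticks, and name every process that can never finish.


SAFE — a valid safe sequence is golf, alpha, delta, foxtrot, bravo, echo.
Key observation: the order's first zero-slack moment is golf ((1, 0) needed, (1, 1) free — a requested resource with nothing to spare).
Walking it through:
  pool = (1, 1)
  run golf (needs (1, 0), free (1, 1)); after release of (3, 0) the pool is (4, 1)
  run alpha (needs (1, 1), free (4, 1)); after release of (0, 1) the pool is (4, 2)
  run delta (needs (4, 0), free (4, 2)); after release of (2, 0) the pool is (6, 2)
  run foxtrot (needs (2, 1), free (6, 2)); after release of (2, 0) the pool is (8, 2)
  run bravo (needs (4, 1), free (8, 2)); after release of (0, 2) the pool is (8, 4)
  run echo (needs (4, 1), free (8, 4)); after release of (1, 0) the pool is (9, 4)


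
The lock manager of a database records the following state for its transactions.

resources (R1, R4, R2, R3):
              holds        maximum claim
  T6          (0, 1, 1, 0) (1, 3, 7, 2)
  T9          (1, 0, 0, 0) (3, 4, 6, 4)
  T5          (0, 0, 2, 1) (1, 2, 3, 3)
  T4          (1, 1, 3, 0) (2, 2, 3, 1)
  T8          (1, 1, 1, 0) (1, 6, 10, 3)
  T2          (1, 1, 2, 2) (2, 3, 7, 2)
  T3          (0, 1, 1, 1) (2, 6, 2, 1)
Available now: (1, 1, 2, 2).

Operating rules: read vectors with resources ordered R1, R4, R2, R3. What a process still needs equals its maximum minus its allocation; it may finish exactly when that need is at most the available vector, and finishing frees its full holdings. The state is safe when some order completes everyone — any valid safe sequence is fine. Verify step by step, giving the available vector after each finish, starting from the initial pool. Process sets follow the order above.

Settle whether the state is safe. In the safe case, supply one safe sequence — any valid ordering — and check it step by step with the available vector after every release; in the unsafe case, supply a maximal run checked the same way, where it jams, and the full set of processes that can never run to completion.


UNSAFE.
Key observation: T4, T2, T6, T9, T5 can finish, but then (4, 4, 10, 5) is all there is, and the blocked group's R4 demands exceed it.
A maximal execution: T4, T2, T6, T9, T5 — then nothing else fits. Verifying each step:
  pool = (1, 1, 2, 2)
  run T4 (needs (1, 1, 0, 1), free (1, 1, 2, 2)); after release of (1, 1, 3, 0) the pool is (2, 2, 5, 2)
  run T2 (needs (1, 2, 5, 0), free (2, 2, 5, 2)); after release of (1, 1, 2, 2) the pool is (3, 3, 7, 4)
  run T6 (needs (1, 2, 6, 2), free (3, 3, 7, 4)); after release of (0, 1, 1, 0) the pool is (3, 4, 8, 4)
  run T9 (needs (2, 4, 6, 4), free (3, 4, 8, 4)); after release of (1, 0, 0, 0) the pool is (4, 4, 8, 4)
  run T5 (needs (1, 2, 1, 2), free (4, 4, 8, 4)); after release of (0, 0, 2, 1) the pool is (4, 4, 10, 5)
  blocked: T8 wants (0, 5, 9, 3), pool (4, 4, 10, 5) — not enough R4
  blocked: T3 wants (2, 5, 1, 0), pool (4, 4, 10, 5) — not enough R4
Permanently blocked: T8 and T3.


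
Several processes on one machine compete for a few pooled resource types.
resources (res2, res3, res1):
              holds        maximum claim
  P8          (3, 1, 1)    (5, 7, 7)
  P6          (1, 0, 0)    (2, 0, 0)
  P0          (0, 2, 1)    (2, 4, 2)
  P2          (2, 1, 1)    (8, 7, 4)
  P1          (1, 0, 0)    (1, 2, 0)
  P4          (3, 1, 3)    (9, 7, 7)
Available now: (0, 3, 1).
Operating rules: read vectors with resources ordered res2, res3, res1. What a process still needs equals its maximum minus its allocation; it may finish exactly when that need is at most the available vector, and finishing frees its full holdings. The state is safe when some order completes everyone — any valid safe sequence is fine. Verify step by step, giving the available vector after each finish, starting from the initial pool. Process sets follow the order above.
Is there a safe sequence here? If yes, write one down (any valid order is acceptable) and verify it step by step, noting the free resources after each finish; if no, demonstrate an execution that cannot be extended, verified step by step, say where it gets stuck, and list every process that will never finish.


UNSAFE — no complete ordering exists.
Key observation: the wall is res3: completing P1, P6, P0 brings the pool only to (2, 5, 2), and all the rest need more.
Going as far as possible: P1, P6, P0; after that, nothing fits. Step-by-step check:
  pool = (0, 3, 1)
  run P1 (needs (0, 2, 0), free (0, 3, 1)); after release of (1, 0, 0) the pool is (1, 3, 1)
  run P6 (needs (1, 0, 0), free (1, 3, 1)); after release of (1, 0, 0) the pool is (2, 3, 1)
  run P0 (needs (2, 2, 1), free (2, 3, 1)); after release of (0, 2, 1) the pool is (2, 5, 2)
  blocked: P8 wants (2, 6, 6), pool (2, 5, 2) — not enough res3 and res1
  blocked: P2 wants (6, 6, 3), pool (2, 5, 2) — not enough res2, res3 and res1
  blocked: P4 wants (6, 6, 4), pool (2, 5, 2) — not enough res2, res3 and res1
Processes that can never finish: P8, P2 and P4.
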